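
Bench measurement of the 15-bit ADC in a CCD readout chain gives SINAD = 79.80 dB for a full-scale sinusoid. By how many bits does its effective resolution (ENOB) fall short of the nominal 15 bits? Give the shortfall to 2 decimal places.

ENOB = (SINAD − 1.76)/6.02 = (79.80 − 1.76)/6.02 = 12.9635 bits.
15 − 12.9635 = 2.04 bits below nominal.

2.04 bits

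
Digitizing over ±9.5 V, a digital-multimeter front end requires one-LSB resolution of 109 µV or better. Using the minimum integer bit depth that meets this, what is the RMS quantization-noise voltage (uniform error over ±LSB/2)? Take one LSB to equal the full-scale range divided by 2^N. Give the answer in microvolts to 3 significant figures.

Full-scale range = 9.5 V − (-9.5 V) = 19 V.
19 V / 109 µV = 174300. Since 2^17 = 131072 and 2^18 = 262144, N = 18.
Step size = 19/262144 V = 72.479 µV.
V_rms = LSB/√12 = 20.9 µV.

20.9 µV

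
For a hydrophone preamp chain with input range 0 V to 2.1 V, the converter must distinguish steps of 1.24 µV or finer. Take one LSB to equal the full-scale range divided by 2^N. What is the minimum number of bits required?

21 bits

Full-scale range = 2.1 V.
2.1 V / 1.24 µV = 1.694e6. Since 2^20 = 1048576 and 2^21 = 2097152, N = 21.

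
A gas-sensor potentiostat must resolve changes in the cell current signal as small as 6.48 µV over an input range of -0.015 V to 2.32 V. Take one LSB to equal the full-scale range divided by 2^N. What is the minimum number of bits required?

Span: 2.32 V − (-0.015 V) = 2.335 V.
Levels needed ≥ 2.335/6.48 µV = 360300. 2^19 = 524288 suffices, so N_min = 19.

19 bits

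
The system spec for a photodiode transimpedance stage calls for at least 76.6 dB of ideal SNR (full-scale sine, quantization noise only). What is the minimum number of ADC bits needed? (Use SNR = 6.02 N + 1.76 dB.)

13 bits

Solving 6.02 N ≥ 76.6 − 1.76: N ≥ 12.432. Round up → N = 13.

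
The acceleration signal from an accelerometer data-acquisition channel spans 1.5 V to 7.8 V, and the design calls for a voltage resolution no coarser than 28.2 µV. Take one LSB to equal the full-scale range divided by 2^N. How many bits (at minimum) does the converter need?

Range = 7.8 − (1.5) = 6.3 V.
6.3 V / 28.2 µV = 223400. Since 2^17 = 131072 and 2^18 = 262144, N = 18.

18 bits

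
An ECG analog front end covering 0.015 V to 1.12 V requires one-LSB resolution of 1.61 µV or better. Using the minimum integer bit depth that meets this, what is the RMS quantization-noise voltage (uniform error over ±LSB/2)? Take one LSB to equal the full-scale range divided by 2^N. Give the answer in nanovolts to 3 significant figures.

304 nV

Span: 1.12 V − (0.015 V) = 1.105 V.
1.105 V / 1.61 µV = 686300. Since 2^19 = 524288 and 2^20 = 1048576, N = 20.
One LSB is 1.105 V / 1048576 = 1.0538 µV.
V_rms = LSB/√12 = 304 nV.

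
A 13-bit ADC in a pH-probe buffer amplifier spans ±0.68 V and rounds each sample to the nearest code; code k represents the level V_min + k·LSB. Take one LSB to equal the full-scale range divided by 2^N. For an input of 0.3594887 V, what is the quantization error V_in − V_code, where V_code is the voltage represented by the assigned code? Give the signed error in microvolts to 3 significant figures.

Full-scale range = 0.68 V − (-0.68 V) = 1.36 V. LSB = 1.36 V / 2^13 ≈ 166.0 µV.
(0.3594887 − (-0.68)) / LSB = 1.0394887 × 8192/1.36 = 6261.3908. Nearest integer: k = 6261.
Reconstructed level: -0.68 + 6261 × 1.36/8192 V = 0.3594238281 V.
e = 0.3594887 − (0.3594238281) = +64.9 µV.

+64.9 µV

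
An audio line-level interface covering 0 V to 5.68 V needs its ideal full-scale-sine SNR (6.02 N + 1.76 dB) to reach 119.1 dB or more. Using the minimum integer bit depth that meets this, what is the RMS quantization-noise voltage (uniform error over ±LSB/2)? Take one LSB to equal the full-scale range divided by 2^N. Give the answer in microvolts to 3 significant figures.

Span = 5.68 V.
Solving 6.02 N ≥ 119.1 − 1.76: N ≥ 19.492. Round up → N = 20.
LSB = 5.68 V / 2^20 = 5.4169 µV.
V_rms = LSB/√12 = 1.56 µV.

1.56 µV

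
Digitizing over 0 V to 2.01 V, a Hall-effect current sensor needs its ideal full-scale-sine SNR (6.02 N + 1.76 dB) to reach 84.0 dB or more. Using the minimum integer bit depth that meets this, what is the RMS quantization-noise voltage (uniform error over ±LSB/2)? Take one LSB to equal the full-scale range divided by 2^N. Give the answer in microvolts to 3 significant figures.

Range is 2.01 V.
Solving 6.02 N ≥ 84.0 − 1.76: N ≥ 13.661. Round up → N = 14.
LSB = 2.01 V / 2^14 = 122.68 µV.
σ_q = LSB/√12 = 122.68 µV/3.4641 = 35.4 µV.

35.4 µV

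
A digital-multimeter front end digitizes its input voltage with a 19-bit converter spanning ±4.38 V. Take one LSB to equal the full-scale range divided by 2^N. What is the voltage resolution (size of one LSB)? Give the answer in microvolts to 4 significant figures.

16.71 µV

Range = 4.38 − (-4.38) = 8.76 V.
Number of codes = 2^19 = 524288.
LSB = 8.76 V ÷ 2^19 = 8.76/524288 V = 16.71 µV.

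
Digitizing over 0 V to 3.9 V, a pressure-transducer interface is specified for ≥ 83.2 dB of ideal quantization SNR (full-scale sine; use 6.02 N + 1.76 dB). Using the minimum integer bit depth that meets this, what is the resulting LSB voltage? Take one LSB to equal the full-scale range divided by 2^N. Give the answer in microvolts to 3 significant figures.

238 µV

Span = 3.9 V.
Required N = ⌈(83.2 − 1.76)/6.02⌉ = ⌈13.528⌉ = 14.
One LSB is 3.9 V / 16384 = 238 µV.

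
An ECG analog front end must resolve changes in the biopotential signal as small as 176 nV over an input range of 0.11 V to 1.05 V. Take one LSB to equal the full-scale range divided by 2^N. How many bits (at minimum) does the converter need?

Range = 1.05 − (0.11) = 0.94 V.
Levels needed ≥ 0.94/176 nV = 5.341e6. 2^23 = 8388608 suffices, so N_min = 23.

23 bits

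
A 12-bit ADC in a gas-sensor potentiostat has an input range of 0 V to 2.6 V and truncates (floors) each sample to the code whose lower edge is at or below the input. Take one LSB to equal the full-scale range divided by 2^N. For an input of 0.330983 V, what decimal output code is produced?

521

V_FS = 2.6 V. LSB = 2.6 V / 2^12 ≈ 0.6348 mV.
(V_in − V_min) × 2^12/range = (0.330983 − (0)) × 4096/2.6 = 521.426.
Floor → code = 521.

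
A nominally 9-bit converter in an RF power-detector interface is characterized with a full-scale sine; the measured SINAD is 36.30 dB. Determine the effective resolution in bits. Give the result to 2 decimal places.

5.74 bits

ENOB = (36.30 − 1.76)/6.02 = 5.7375 bits.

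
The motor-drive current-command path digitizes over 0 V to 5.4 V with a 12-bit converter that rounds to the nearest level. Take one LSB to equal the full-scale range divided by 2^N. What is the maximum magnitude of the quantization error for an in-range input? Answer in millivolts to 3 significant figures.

Full-scale range = 5.4 V.
One LSB is 5.4 V / 4096 = 1.3184 mV.
A rounding quantizer has |error| ≤ LSB/2 = 0.659 mV.

0.659 mV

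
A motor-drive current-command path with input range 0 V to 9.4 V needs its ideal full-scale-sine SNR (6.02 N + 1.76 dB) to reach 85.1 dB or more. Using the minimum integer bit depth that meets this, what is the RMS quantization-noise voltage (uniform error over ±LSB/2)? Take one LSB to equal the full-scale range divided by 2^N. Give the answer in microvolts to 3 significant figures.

Span = 9.4 V.
Solving 6.02 N ≥ 85.1 − 1.76: N ≥ 13.844. Round up → N = 14.
LSB = 9.4 V ÷ 2^14 = 9.4/16384 V = 0.57373 mV.
V_rms = LSB/√12 = 166 µV.

166 µV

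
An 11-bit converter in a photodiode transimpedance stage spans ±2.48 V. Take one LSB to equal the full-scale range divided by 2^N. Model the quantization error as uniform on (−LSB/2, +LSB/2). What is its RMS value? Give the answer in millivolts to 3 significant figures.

0.699 mV

The full-scale span is 2.48 − (-2.48) = 4.96 V.
LSB = 4.96 V / 2^11 = 2.4219 mV.
V_rms = LSB/√12 = 2.4219 mV / √12 = 0.699 mV.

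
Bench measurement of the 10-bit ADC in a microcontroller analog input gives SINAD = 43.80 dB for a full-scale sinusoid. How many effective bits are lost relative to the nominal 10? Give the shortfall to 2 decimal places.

3.02 bits

Effective bits = (43.80 − 1.76)/6.02 = 6.9834.
Lost resolution: 10 − 6.9834 = 3.0166 bits.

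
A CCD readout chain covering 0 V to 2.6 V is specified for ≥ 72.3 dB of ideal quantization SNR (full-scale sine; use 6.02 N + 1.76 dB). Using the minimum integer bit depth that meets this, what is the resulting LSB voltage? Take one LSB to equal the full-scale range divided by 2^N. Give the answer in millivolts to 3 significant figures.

Full-scale range = 2.6 V.
Required N = ⌈(72.3 − 1.76)/6.02⌉ = ⌈11.718⌉ = 12.
Step size = 2.6/4096 V = 0.635 mV.

0.635 mV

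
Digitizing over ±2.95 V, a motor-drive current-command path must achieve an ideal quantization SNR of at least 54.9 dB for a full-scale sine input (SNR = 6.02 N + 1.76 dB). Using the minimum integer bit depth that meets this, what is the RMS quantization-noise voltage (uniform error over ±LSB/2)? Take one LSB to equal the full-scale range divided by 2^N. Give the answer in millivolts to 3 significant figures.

The full-scale span is 2.95 − (-2.95) = 5.9 V.
6.02 N + 1.76 ≥ 54.9 gives N ≥ 8.827, so the minimum integer is 9.
LSB = 5.9 V / 2^9 = 11.523 mV.
RMS noise = LSB/√12 = 3.33 mV.

3.33 mV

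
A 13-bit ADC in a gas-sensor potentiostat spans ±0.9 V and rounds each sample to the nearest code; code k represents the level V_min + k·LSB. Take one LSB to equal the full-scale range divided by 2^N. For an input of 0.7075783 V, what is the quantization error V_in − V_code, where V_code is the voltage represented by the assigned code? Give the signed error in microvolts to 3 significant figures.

+58.8 µV

The full-scale span is 0.9 − (-0.9) = 1.8 V. LSB = 1.8 V / 2^13 ≈ 219.7 µV.
(V_in − V_min)/LSB = (0.7075783 − (-0.9)) × 8192/1.8 = 7316.2675 → nearest code k = 7316.
V_code = -0.9 + (7316/8192) × 1.8 = 0.7075195313 V.
e = 0.7075783 − (0.7075195313) = +58.8 µV.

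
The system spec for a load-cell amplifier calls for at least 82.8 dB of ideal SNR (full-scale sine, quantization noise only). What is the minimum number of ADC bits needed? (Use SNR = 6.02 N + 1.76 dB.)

14 bits

Solving 6.02 N ≥ 82.8 − 1.76: N ≥ 13.462. Round up → N = 14.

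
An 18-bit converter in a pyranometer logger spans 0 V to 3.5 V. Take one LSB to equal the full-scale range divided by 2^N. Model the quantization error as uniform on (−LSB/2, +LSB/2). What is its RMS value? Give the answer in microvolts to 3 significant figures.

3.85 µV

Span = 3.5 V.
LSB = 3.5 V ÷ 2^18 = 3.5/262144 V = 13.351 µV.
For a uniform distribution on [−LSB/2, +LSB/2], V_rms = LSB/√12 = 13.351 µV/3.4641 = 3.85 µV.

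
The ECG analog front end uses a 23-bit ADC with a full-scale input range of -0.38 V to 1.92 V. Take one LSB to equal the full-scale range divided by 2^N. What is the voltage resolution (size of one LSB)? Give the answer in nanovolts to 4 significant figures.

274.2 nV

Span: 1.92 V − (-0.38 V) = 2.3 V.
There are 2^23 = 8388608 steps.
Step size = 2.3/8388608 V = 274.2 nV.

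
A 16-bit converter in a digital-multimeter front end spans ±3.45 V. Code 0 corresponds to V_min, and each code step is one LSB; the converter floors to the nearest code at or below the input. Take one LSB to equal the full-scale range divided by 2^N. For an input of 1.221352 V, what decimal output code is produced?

44368

Span: 3.45 V − (-3.45 V) = 6.9 V. LSB = 6.9 V / 2^16 ≈ 105.3 µV.
code = ⌊(V_in − V_min)/LSB⌋ = ⌊(V_in − V_min) × 2^16 / range⌋
     = ⌊(1.221352 − (-3.45)) × 65536 / 6.9⌋ = ⌊4.671352 × 65536/6.9⌋
     = ⌊44368.366⌋ = 44368.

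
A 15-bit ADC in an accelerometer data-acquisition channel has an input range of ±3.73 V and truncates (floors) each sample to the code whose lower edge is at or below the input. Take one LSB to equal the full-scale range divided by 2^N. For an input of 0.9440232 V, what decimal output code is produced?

Range = 3.73 − (-3.73) = 7.46 V. LSB = 7.46 V / 2^15 ≈ 227.7 µV.
code = ⌊(V_in − V_min)/LSB⌋ = ⌊(V_in − V_min) × 2^15 / range⌋
     = ⌊(0.9440232 − (-3.73)) × 32768 / 7.46⌋ = ⌊4.6740232 × 32768/7.46⌋
     = ⌊20530.616⌋ = 20530.

20530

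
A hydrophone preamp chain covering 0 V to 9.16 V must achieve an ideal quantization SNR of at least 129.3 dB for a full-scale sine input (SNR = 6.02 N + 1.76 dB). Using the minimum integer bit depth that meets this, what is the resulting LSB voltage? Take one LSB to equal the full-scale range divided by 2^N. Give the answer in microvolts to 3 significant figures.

2.18 µV

Full-scale range = 9.16 V.
Required N = ⌈(129.3 − 1.76)/6.02⌉ = ⌈21.186⌉ = 22.
Step size = 9.16/4194304 V = 2.18 µV.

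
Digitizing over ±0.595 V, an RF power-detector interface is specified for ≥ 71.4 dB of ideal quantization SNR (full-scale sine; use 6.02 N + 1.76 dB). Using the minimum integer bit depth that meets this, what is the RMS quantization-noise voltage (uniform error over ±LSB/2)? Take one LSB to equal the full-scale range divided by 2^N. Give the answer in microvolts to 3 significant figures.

Span: 0.595 V − (-0.595 V) = 1.19 V.
N ≥ (71.4 − 1.76)/6.02 = 11.568 → N_min = 12.
LSB = 1.19 V ÷ 2^12 = 1.19/4096 V = 290.53 µV.
V_rms = LSB/√12 = 83.9 µV.

83.9 µV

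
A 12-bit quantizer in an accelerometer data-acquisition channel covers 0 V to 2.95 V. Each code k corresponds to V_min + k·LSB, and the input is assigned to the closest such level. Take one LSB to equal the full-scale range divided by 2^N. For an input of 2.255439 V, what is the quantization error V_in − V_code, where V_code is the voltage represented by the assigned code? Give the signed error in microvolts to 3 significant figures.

V_FS = 2.95 V. LSB = 2.95 V / 2^12 ≈ 0.7202 mV.
(2.255439 − (0)) / LSB = 2.255439 × 4096/2.95 = 3131.6197. Nearest integer: k = 3132.
Reconstructed level: 0 + 3132 × 2.95/4096 V = 2.255712891 V.
e = 2.255439 − (2.255712891) = −274 µV.

−274 µV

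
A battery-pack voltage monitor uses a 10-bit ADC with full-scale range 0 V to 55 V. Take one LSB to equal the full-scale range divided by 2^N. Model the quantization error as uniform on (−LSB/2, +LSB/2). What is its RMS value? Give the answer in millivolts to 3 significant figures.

Range is 55 V.
One LSB is 55 V / 1024 = 53.711 mV.
RMS of a uniform error over width LSB is LSB/√12 = 15.5 mV.

15.5 mV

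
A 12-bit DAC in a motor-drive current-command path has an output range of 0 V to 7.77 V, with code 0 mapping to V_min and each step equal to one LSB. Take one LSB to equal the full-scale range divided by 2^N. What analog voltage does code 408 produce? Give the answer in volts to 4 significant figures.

0.7740 V

Span = 7.77 V. LSB = 7.77 V / 2^12.
V_out = 0 + 408 × (7.77/4096) V
      = 0 + 0.773965 = 0.773965 V.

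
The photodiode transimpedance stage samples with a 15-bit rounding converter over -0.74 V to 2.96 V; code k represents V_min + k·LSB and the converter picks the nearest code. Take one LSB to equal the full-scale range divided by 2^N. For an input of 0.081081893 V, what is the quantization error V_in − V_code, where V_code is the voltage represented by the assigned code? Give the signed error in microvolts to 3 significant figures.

−36.3 µV

Range = 2.96 − (-0.74) = 3.7 V. LSB = 3.7 V / 2^15 ≈ 112.9 µV.
(0.081081893 − (-0.74)) / LSB = 0.821081893 × 32768/3.7 = 7271.6788. Nearest integer: k = 7272.
Reconstructed level: -0.74 + 7272 × 3.7/32768 V = 0.081118164063 V.
e = 0.081081893 − (0.081118164063) = −36.3 µV.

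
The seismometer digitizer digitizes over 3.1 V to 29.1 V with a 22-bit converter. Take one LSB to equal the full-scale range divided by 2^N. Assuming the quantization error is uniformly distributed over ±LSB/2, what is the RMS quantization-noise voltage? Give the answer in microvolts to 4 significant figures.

1.789 µV

Full-scale range = 29.1 V − (3.1 V) = 26 V.
Step size = 26/4194304 V = 6.19888 µV.
RMS of a uniform error over width LSB is LSB/√12 = 1.789 µV.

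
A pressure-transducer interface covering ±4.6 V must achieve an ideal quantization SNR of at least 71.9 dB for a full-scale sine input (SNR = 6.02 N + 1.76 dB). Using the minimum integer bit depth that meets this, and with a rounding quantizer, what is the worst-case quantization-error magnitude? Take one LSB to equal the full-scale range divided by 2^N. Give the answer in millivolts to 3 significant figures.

The full-scale span is 4.6 − (-4.6) = 9.2 V.
Solving 6.02 N ≥ 71.9 − 1.76: N ≥ 11.651. Round up → N = 12.
One LSB is 9.2 V / 4096 = 2.2461 mV.
|e|_max = LSB/2 = 1.12 mV.

1.12 mV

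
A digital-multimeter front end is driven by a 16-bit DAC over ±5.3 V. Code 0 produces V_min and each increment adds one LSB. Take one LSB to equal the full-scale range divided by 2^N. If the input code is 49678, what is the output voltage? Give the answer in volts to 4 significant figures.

The full-scale span is 5.3 − (-5.3) = 10.6 V. LSB = 10.6 V / 2^16.
V_out = -5.3 + 49678 × (10.6/65536) V
      = -5.3 V + 8.03508 V = 2.73508 V.

2.735 V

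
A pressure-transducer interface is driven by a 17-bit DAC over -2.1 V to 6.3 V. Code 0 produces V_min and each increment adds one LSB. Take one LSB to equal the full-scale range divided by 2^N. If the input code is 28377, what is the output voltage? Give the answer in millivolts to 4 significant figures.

Span: 6.3 V − (-2.1 V) = 8.4 V. LSB = 8.4 V / 2^17.
V_out = -2.1 + 28377 × (8.4/131072) V
      = -2.1 V + 1.81859 V = -0.281406 V.

-281.4 mV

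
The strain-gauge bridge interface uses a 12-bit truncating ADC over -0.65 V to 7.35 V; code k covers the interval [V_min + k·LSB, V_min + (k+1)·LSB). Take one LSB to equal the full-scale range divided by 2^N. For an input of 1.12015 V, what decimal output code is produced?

The full-scale span is 7.35 − (-0.65) = 8 V. LSB = 8 V / 2^12 ≈ 1.953 mV.
code = ⌊(V_in − V_min)/LSB⌋ = ⌊(V_in − V_min) × 2^12 / range⌋
     = ⌊(1.12015 − (-0.65)) × 4096 / 8⌋ = ⌊1.77015 × 4096/8⌋
     = ⌊906.317⌋ = 906.

906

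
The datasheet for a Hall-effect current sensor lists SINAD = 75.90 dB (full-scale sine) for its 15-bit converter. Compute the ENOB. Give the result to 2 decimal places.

12.32 bits

ENOB = (75.90 − 1.76)/6.02 = 12.3156 bits.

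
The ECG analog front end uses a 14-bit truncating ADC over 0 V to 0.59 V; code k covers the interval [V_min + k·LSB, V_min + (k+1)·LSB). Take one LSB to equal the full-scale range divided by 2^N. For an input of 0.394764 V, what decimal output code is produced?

Full-scale range = 0.59 V. LSB = 0.59 V / 2^14 ≈ 36.01 µV.
code = ⌊(V_in − V_min)/LSB⌋ = ⌊(V_in − V_min) × 2^14 / range⌋
     = ⌊(0.394764 − (0)) × 16384 / 0.59⌋ = ⌊0.394764 × 16384/0.59⌋
     = ⌊10962.396⌋ = 10962.

10962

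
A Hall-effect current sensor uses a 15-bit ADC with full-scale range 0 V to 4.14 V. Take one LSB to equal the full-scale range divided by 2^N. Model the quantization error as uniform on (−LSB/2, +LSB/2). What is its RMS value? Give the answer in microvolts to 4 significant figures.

36.47 µV

Range is 4.14 V.
One LSB is 4.14 V / 32768 = 126.343 µV.
V_rms = LSB/√12 = 126.343 µV / √12 = 36.47 µV.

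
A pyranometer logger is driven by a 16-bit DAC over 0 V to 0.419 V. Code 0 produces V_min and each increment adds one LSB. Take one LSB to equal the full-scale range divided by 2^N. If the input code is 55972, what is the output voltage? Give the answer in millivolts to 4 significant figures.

357.9 mV

Full-scale range = 0.419 V. LSB = 0.419 V / 2^16.
V_out = 0 + 55972 × (0.419/65536) V
      = 0 + 0.357853 = 0.357853 V.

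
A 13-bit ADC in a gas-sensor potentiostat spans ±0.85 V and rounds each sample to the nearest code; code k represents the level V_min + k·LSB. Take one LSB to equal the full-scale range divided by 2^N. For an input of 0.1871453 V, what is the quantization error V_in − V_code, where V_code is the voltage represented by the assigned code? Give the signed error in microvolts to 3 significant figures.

Full-scale range = 0.85 V − (-0.85 V) = 1.7 V. LSB = 1.7 V / 2^13 ≈ 207.5 µV.
(0.1871453 − (-0.85)) / LSB = 1.0371453 × 8192/1.7 = 4997.8202. Nearest integer: k = 4998.
V_code = -0.85 + (4998/8192) × 1.7 = 0.1871826172 V.
e = 0.1871453 − (0.1871826172) = −37.3 µV.

−37.3 µV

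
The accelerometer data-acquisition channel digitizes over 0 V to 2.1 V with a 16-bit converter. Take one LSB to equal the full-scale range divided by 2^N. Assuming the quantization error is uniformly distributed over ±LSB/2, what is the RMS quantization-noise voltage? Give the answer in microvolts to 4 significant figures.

Range is 2.1 V.
One LSB is 2.1 V / 65536 = 32.0435 µV.
For a uniform distribution on [−LSB/2, +LSB/2], V_rms = LSB/√12 = 32.0435 µV/3.4641 = 9.250 µV.

9.250 µV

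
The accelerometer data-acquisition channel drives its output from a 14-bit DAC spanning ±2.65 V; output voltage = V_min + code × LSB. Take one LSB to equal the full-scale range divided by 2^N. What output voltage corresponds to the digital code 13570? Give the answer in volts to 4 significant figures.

1.740 V

Range = 2.65 − (-2.65) = 5.3 V. LSB = 5.3 V / 2^14.
Output = V_min + (13570/16384) × range = -2.65 + 0.828247 × 5.3 V
      = -2.65 V + 4.38971 V = 1.73971 V.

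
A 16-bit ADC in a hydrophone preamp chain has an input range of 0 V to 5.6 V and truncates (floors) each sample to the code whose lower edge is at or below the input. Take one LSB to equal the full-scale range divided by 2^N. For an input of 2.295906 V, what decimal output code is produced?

V_FS = 5.6 V. LSB = 5.6 V / 2^16 ≈ 85.45 µV.
(V_in − V_min) × 2^16/range = (2.295906 − (0)) × 65536/5.6 = 26868.660.
Floor → code = 26868.

26868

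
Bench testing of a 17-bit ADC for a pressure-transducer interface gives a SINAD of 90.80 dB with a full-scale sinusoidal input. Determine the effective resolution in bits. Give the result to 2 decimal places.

(90.80 − 1.76) / 6.02 = 89.04/6.02 = 14.7907 effective bits.

14.79 bits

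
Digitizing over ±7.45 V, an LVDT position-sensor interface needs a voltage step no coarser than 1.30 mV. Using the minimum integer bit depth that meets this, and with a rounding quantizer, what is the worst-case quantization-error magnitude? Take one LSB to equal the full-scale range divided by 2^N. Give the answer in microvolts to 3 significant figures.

455 µV

The full-scale span is 7.45 − (-7.45) = 14.9 V.
14.9 V / 1.30 mV = 11460. Since 2^13 = 8192 and 2^14 = 16384, N = 14.
LSB = 14.9 V ÷ 2^14 = 14.9/16384 V = 0.90942 mV.
Half an LSB is 455 µV.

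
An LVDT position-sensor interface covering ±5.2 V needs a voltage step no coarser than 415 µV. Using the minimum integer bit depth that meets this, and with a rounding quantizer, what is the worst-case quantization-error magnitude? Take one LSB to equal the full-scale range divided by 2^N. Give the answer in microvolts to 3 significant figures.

Full-scale range = 5.2 V − (-5.2 V) = 10.4 V.
Levels needed ≥ 10.4/415 µV = 25060. 2^15 = 32768 suffices, so N_min = 15.
One LSB is 10.4 V / 32768 = 317.38 µV.
|e|_max = LSB/2 = 159 µV.

159 µV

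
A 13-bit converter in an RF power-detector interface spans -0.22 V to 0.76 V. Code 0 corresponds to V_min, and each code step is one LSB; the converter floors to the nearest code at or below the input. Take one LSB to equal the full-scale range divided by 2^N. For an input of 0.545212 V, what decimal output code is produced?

6396

Range = 0.76 − (-0.22) = 0.98 V. LSB = 0.98 V / 2^13 ≈ 119.6 µV.
(V_in − V_min) × 2^13/range = (0.545212 − (-0.22)) × 8192/0.98 = 6396.548.
Floor → code = 6396.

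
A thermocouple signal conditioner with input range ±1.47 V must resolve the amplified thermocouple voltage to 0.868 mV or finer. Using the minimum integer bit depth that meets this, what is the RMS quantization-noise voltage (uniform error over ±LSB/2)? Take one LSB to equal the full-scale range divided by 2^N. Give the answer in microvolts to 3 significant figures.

207 µV

Range = 1.47 − (-1.47) = 2.94 V.
Levels needed ≥ 2.94/0.868 mV = 3387. 2^12 = 4096 suffices, so N_min = 12.
Step size = 2.94/4096 V = 0.71777 mV.
RMS noise = LSB/√12 = 207 µV.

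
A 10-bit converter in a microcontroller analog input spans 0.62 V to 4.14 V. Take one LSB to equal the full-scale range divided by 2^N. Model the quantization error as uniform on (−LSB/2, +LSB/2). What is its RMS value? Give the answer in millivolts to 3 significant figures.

0.992 mV

Range = 4.14 − (0.62) = 3.52 V.
Step size = 3.52/1024 V = 3.4375 mV.
RMS of a uniform error over width LSB is LSB/√12 = 0.992 mV.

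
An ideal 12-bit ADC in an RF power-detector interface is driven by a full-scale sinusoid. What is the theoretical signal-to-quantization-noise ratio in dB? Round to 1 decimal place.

74.0 dB

For an ideal N-bit converter with full-scale sine input, SNR = 6.02 N + 1.76 dB. SNR = 6.02 × 12 + 1.76 = 72.24 + 1.76 = 74.00 dB.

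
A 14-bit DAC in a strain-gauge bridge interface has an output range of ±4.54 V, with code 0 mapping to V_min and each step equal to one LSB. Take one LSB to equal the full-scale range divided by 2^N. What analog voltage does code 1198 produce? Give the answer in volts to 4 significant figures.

-3.876 V

The full-scale span is 4.54 − (-4.54) = 9.08 V. LSB = 9.08 V / 2^14.
V_out = -4.54 + 1198 × (9.08/16384) V
      = -4.54 + 0.663931 = -3.87607 V.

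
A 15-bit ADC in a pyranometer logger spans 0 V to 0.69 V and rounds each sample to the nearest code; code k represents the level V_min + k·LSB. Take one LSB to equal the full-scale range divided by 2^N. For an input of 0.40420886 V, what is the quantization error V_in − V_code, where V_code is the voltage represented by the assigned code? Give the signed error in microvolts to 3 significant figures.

−3.79 µV

Full-scale range = 0.69 V. LSB = 0.69 V / 2^15 ≈ 21.06 µV.
(0.40420886 − (0)) / LSB = 0.40420886 × 32768/0.69 = 19195.8202. Nearest integer: k = 19196.
V_code = 0 + (19196/32768) × 0.69 = 0.40421264648 V.
e = 0.40420886 − (0.40421264648) = −3.79 µV.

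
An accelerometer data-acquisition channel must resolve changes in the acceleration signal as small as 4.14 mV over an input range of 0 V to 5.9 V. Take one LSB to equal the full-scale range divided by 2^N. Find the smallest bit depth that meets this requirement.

11 bits

Full-scale range = 5.9 V.
Need 2^N ≥ 5.9 V / 4.14 mV = 1425 → N_min = 11.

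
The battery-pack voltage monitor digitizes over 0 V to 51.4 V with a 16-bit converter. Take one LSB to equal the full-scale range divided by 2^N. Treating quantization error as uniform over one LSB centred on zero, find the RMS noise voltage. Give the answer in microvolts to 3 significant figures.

Span = 51.4 V.
One LSB is 51.4 V / 65536 = 0.78430 mV.
For a uniform distribution on [−LSB/2, +LSB/2], V_rms = LSB/√12 = 0.78430 mV/3.4641 = 226 µV.

226 µV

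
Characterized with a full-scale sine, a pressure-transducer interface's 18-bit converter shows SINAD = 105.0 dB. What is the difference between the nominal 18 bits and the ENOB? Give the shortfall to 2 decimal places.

N_eff = (105.0 − 1.76)/6.02 = 17.1495 bits.
Lost resolution: 18 − 17.1495 = 0.8505 bits.

0.85 bits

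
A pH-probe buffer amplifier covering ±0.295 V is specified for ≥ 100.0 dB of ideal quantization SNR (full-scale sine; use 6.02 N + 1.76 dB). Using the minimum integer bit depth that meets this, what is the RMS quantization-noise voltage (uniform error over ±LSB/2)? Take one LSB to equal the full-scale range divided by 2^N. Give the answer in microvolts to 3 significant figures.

1.30 µV

Span: 0.295 V − (-0.295 V) = 0.59 V.
N ≥ (100.0 − 1.76)/6.02 = 16.319 → N_min = 17.
LSB = 0.59 V ÷ 2^17 = 0.59/131072 V = 4.5013 µV.
V_rms = LSB/√12 = 1.30 µV.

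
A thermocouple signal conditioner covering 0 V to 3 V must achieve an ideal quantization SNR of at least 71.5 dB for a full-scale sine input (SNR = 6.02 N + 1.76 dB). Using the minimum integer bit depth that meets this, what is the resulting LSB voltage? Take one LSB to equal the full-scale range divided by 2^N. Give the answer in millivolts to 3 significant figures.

0.732 mV

Full-scale range = 3 V.
Required N = ⌈(71.5 − 1.76)/6.02⌉ = ⌈11.585⌉ = 12.
One LSB is 3 V / 4096 = 0.732 mV.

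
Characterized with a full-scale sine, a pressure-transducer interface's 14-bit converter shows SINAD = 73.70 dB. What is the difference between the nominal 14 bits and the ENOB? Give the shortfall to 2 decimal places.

2.05 bits

ENOB = (SINAD − 1.76)/6.02 = (73.70 − 1.76)/6.02 = 11.9502 bits.
Lost resolution: 14 − 11.9502 = 2.0498 bits.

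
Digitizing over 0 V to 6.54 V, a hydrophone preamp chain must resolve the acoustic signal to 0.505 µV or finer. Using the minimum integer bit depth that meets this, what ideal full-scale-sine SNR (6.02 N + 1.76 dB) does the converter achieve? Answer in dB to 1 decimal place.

Range is 6.54 V.
6.54 V / 0.505 µV = 1.295e7. Since 2^23 = 8388608 and 2^24 = 16777216, N = 24.
6.02(24) + 1.76 = 146.24 dB.

146.2 dB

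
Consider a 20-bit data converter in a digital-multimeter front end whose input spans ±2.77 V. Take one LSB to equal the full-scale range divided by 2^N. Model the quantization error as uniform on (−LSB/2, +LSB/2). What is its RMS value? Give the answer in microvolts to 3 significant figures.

1.53 µV

Range = 2.77 − (-2.77) = 5.54 V.
LSB = 5.54 V ÷ 2^20 = 5.54/1048576 V = 5.2834 µV.
V_rms = LSB/√12 = 5.2834 µV / √12 = 1.53 µV.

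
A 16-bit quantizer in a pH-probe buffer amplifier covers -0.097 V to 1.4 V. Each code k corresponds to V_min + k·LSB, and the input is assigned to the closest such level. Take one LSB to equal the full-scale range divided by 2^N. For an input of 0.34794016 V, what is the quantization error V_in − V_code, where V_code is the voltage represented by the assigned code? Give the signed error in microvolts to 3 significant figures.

Span: 1.4 V − (-0.097 V) = 1.497 V. LSB = 1.497 V / 2^16 ≈ 22.84 µV.
(0.34794016 − (-0.097)) / LSB = 0.44494016 × 65536/1.497 = 19478.6896. Nearest integer: k = 19479.
Reconstructed level: -0.097 + 19479 × 1.497/65536 V = 0.34794725037 V.
Error = V_in − V_code = 0.34794016 − (0.34794725037) = −7.09 µV.

−7.09 µV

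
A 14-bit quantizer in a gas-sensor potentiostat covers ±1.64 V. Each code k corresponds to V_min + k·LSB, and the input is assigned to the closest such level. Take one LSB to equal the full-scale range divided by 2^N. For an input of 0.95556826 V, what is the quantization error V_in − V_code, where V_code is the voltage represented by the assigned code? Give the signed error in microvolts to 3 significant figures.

The full-scale span is 1.64 − (-1.64) = 3.28 V. LSB = 3.28 V / 2^14 ≈ 200.2 µV.
(0.95556826 − (-1.64)) / LSB = 2.59556826 × 16384/3.28 = 12965.1800. Nearest integer: k = 12965.
V_code = V_min + k × range/2^14 = -1.64 + 12965 × 3.28/16384 = 0.95553222656 V.
V_in − V_code = 0.95556826 − (0.95553222656) = +36.0 µV.

+36.0 µV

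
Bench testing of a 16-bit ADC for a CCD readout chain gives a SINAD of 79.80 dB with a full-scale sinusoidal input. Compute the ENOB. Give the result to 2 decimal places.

(79.80 − 1.76) / 6.02 = 78.04/6.02 = 12.9635 effective bits.

12.96 bits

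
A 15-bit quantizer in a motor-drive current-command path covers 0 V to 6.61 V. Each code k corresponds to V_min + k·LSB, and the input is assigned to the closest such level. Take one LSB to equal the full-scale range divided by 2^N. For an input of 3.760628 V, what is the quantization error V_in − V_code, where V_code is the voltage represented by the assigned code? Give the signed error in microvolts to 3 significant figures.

Range is 6.61 V. LSB = 6.61 V / 2^15 ≈ 201.7 µV.
Position in LSBs: (3.760628 − (0)) × 32768/6.61 = 18642.7017; rounding gives k = 18643.
Reconstructed level: 0 + 18643 × 6.61/32768 V = 3.7606881714 V.
Error = V_in − V_code = 3.760628 − (3.7606881714) = −60.2 µV.

−60.2 µV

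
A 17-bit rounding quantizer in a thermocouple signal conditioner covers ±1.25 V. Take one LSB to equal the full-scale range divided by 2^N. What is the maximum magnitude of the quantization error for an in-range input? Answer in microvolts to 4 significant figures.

9.537 µV

The full-scale span is 1.25 − (-1.25) = 2.5 V.
LSB = 2.5 V / 2^17 = 19.0735 µV.
Worst-case error for round-to-nearest is half an LSB: 9.537 µV.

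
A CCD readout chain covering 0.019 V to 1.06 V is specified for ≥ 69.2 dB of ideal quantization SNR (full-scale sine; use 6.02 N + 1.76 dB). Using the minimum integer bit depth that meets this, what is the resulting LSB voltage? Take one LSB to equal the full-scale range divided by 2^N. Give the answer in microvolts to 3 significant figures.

Span: 1.06 V − (0.019 V) = 1.041 V.
N ≥ (69.2 − 1.76)/6.02 = 11.203 → N_min = 12.
LSB = 1.041 V / 2^12 = 254 µV.

254 µV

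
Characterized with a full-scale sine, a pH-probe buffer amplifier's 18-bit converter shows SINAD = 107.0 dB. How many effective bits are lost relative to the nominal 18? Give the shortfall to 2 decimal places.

0.52 bits

Effective bits = (107.0 − 1.76)/6.02 = 17.4817.
Lost resolution: 18 − 17.4817 = 0.5183 bits.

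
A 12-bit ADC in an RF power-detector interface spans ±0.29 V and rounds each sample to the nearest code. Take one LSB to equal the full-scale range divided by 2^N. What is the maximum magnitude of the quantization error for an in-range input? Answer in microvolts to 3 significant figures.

Range = 0.29 − (-0.29) = 0.58 V.
Step size = 0.58/4096 V = 141.60 µV.
|e|_max = LSB/2 = 70.8 µV.

70.8 µV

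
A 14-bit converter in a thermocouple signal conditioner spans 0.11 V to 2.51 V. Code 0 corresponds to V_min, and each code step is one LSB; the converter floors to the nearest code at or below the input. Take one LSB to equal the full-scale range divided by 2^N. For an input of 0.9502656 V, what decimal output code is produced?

The full-scale span is 2.51 − (0.11) = 2.4 V. LSB = 2.4 V / 2^14 ≈ 146.5 µV.
code = ⌊(V_in − V_min)/LSB⌋ = ⌊(V_in − V_min) × 2^14 / range⌋
     = ⌊(0.9502656 − (0.11)) × 16384 / 2.4⌋ = ⌊0.8402656 × 16384/2.4⌋
     = ⌊5736.213⌋ = 5736.

5736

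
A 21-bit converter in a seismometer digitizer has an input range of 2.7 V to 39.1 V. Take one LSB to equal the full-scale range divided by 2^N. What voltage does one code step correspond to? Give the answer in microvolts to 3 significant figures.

Full-scale range = 39.1 V − (2.7 V) = 36.4 V.
2^21 = 2097152 levels.
LSB = 36.4 V / 2^21 = 17.4 µV.

17.4 µV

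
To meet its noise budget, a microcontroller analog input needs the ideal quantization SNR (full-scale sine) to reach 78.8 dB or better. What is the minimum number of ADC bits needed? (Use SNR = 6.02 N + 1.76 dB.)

Solving 6.02 N ≥ 78.8 − 1.76: N ≥ 12.797. Round up → N = 13.

13 bits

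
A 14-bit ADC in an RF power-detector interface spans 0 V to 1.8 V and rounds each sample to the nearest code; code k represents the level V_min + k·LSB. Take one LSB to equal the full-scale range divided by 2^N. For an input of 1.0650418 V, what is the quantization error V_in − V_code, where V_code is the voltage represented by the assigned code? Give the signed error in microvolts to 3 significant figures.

Range is 1.8 V. LSB = 1.8 V / 2^14 ≈ 109.9 µV.
(1.0650418 − (0)) / LSB = 1.0650418 × 16384/1.8 = 9694.2471. Nearest integer: k = 9694.
V_code = 0 + (9694/16384) × 1.8 = 1.0650146484 V.
e = 1.0650418 − (1.0650146484) = +27.2 µV.

+27.2 µV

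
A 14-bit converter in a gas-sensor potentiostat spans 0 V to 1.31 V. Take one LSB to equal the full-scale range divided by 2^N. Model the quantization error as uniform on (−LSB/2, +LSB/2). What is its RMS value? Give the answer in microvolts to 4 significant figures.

Span = 1.31 V.
LSB = 1.31 V ÷ 2^14 = 1.31/16384 V = 79.9561 µV.
σ_q = LSB/√12 = 79.9561 µV/3.4641 = 23.08 µV.

23.08 µV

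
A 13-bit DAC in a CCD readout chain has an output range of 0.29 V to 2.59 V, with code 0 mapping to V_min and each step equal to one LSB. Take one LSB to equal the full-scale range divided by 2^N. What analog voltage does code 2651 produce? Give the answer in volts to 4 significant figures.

1.034 V

Span: 2.59 V − (0.29 V) = 2.3 V. LSB = 2.3 V / 2^13.
V_out = V_min + code × LSB = 0.29 V + 2651 × 2.3 V / 8192
      = 0.29 + 0.744299 = 1.03430 V.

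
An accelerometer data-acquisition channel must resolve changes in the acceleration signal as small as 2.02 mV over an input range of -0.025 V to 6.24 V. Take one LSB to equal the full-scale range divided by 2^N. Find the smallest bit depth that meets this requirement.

The full-scale span is 6.24 − (-0.025) = 6.265 V.
Levels needed ≥ 6.265/2.02 mV = 3101. 2^12 = 4096 suffices, so N_min = 12.

12 bits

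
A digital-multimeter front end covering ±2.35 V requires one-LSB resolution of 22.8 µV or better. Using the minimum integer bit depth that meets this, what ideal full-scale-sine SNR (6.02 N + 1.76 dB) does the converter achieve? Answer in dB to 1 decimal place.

The full-scale span is 2.35 − (-2.35) = 4.7 V.
4.7 V / 22.8 µV = 206100. Since 2^17 = 131072 and 2^18 = 262144, N = 18.
Ideal SNR at N = 18: 6.02·18 + 1.76 = 110.1 dB.

110.1 dB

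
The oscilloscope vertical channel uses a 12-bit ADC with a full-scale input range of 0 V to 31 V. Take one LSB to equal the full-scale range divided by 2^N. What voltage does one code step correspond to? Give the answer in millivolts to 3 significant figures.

7.57 mV

Range is 31 V.
Number of codes = 2^12 = 4096.
LSB = 31 V ÷ 2^12 = 31/4096 V = 7.57 mV.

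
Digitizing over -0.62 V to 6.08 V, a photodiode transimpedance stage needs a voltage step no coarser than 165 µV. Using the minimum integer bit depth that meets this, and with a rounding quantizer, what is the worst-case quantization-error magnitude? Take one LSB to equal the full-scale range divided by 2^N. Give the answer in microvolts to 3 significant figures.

The full-scale span is 6.08 − (-0.62) = 6.7 V.
6.7 V / 165 µV = 40610. Since 2^15 = 32768 and 2^16 = 65536, N = 16.
Step size = 6.7/65536 V = 102.23 µV.
|e|_max = LSB/2 = 51.1 µV.

51.1 µV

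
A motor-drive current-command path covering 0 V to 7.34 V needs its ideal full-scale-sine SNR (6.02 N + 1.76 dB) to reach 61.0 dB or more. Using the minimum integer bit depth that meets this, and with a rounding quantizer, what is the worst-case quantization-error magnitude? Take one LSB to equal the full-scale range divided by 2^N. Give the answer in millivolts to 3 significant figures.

Full-scale range = 7.34 V.
Required N = ⌈(61.0 − 1.76)/6.02⌉ = ⌈9.841⌉ = 10.
One LSB is 7.34 V / 1024 = 7.1680 mV.
Half an LSB is 3.58 mV.

3.58 mV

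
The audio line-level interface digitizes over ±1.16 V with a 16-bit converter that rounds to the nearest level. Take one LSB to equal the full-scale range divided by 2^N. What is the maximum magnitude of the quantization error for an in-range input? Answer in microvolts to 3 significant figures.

Span: 1.16 V − (-1.16 V) = 2.32 V.
LSB = 2.32 V ÷ 2^16 = 2.32/65536 V = 35.400 µV.
|e|_max = LSB/2 = 17.7 µV.

17.7 µV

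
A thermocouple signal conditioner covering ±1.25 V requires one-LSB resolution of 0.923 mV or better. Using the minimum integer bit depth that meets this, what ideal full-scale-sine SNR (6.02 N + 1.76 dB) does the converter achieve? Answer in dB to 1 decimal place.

Full-scale range = 1.25 V − (-1.25 V) = 2.5 V.
2.5 V / 0.923 mV = 2709. Since 2^11 = 2048 and 2^12 = 4096, N = 12.
Ideal SNR at N = 12: 6.02·12 + 1.76 = 74.0 dB.

74.0 dB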